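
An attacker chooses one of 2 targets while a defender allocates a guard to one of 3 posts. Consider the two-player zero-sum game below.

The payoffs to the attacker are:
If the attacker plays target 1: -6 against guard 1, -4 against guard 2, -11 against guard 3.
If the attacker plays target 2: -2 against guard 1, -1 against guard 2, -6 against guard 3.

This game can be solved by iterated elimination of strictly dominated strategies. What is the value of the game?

Row target 1 is strictly dominated by row target 2 (-2>-6, -1>-4, -6>-11); eliminate target 1.
Column guard 1 is strictly dominated by guard 3 for the defender (-6<-2); eliminate guard 1.
Column guard 2 is strictly dominated by guard 3 for the defender (-6<-1); eliminate guard 2.
Only (target 2, guard 3) remains, with payoff -6.

-6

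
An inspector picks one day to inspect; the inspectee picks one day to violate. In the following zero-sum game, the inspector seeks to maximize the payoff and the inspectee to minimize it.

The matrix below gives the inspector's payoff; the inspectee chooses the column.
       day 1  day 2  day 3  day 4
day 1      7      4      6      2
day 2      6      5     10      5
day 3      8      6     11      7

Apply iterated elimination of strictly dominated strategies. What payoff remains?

6

Column day 1 is strictly dominated by day 2 for the inspectee (4<7, 5<6, 6<8); eliminate day 1.
Row day 1 is strictly dominated by row day 2 (5>4, 10>6, 5>2); eliminate day 1.
Row day 2 is strictly dominated by row day 3 (6>5, 11>10, 7>5); eliminate day 2.
Column day 4 is strictly dominated by day 2 for the inspectee (6<7); eliminate day 4.
Column day 3 is strictly dominated by day 2 for the inspectee (6<11); eliminate day 3.
Only (day 3, day 2) remains, with payoff 6.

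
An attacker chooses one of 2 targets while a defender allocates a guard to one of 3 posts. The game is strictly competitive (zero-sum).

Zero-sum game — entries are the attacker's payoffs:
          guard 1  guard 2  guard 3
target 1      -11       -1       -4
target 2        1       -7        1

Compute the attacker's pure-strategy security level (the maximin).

The worst-case payoff for each row is target 1: -11, target 2: -7.
The best of these is -7.

-7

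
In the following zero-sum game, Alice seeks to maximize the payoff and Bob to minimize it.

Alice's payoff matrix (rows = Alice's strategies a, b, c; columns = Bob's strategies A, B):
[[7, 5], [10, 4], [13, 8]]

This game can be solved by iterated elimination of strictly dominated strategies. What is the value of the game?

Column A is strictly dominated by B for Bob (5<7, 4<10, 8<13); eliminate A.
Row a is strictly dominated by row c (8>5); eliminate a.
Row b is strictly dominated by row c (8>4); eliminate b.
Only (c, B) remains, with payoff 8.

8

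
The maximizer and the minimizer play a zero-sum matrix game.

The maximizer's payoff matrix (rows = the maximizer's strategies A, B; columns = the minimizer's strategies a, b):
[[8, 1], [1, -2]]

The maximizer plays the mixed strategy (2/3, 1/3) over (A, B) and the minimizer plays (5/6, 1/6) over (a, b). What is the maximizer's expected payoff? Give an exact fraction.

Against (5/6, 1/6), each row's expected payoff is A: 41/6; B: 1/2.
Taking the (2/3, 1/3)-weighted average: (2/3)·(41/6) + (1/3)·(1/2) = 85/18.

85/18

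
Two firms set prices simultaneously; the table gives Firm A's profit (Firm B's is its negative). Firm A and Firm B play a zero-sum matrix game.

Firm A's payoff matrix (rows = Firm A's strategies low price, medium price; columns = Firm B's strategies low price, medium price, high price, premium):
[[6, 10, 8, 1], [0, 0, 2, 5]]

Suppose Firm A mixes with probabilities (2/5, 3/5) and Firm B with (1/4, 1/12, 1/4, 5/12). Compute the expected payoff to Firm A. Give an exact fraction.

69/20

Against (1/4, 1/12, 1/4, 5/12), each row's expected payoff is low price: 19/4; medium price: 31/12.
Taking the (2/5, 3/5)-weighted average: (2/5)·(19/4) + (3/5)·(31/12) = 69/20.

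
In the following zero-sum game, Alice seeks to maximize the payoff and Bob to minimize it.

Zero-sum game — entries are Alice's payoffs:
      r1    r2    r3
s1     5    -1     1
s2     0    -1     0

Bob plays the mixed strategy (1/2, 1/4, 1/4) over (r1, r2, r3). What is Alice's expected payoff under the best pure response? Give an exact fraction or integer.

5/2

s1: (5)·(1/2) + (-1)·(1/4) + (1)·(1/4) = 5/2.
s2: (0)·(1/2) + (-1)·(1/4) + (0)·(1/4) = -1/4.
The best pure response is s1 with expected payoff 5/2.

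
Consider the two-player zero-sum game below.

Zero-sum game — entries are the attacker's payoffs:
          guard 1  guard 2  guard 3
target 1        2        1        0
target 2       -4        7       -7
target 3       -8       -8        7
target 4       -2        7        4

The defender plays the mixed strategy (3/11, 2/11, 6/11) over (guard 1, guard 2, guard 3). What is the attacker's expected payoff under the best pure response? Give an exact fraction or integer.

target 1: (2)·(3/11) + (1)·(2/11) + (0)·(6/11) = 8/11.
target 2: (-4)·(3/11) + (7)·(2/11) + (-7)·(6/11) = -40/11.
target 3: (-8)·(3/11) + (-8)·(2/11) + (7)·(6/11) = 2/11.
target 4: (-2)·(3/11) + (7)·(2/11) + (4)·(6/11) = 32/11.
The best pure response is target 4 with expected payoff 32/11.

32/11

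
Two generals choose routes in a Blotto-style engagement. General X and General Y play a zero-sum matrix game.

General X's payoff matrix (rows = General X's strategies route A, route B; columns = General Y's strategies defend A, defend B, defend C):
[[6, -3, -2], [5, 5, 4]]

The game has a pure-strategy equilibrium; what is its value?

4

Row minima: -3, 4 → General X's maximin is 4.
Column maxima: 6, 5, 4 → General Y's minimax is 4.
They coincide at (route B, defend C), so the value is 4.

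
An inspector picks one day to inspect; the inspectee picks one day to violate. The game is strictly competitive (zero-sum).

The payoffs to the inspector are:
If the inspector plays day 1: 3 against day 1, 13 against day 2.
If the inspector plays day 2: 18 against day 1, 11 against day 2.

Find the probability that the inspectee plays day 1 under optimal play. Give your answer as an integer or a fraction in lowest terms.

2/17

Row minima are 3 and 11, so the inspector's maximin is 11; column maxima are 18 and 13, so the inspectee's minimax is 13. These differ, so the equilibrium is in mixed strategies.
Let the inspectee play day 1 with probability q. The inspector is indifferent when 3q + 13(1−q) = 18q + 11(1−q), giving q = 2/17.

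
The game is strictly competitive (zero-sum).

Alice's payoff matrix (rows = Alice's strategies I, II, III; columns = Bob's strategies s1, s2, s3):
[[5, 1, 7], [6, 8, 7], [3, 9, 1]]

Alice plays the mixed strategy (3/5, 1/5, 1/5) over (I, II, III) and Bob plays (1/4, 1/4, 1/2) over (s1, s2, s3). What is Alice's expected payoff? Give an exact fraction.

Against (1/4, 1/4, 1/2), each row's expected payoff is I: 5; II: 7; III: 7/2.
Taking the (3/5, 1/5, 1/5)-weighted average: (3/5)·(5) + (1/5)·(7) + (1/5)·(7/2) = 51/10.

51/10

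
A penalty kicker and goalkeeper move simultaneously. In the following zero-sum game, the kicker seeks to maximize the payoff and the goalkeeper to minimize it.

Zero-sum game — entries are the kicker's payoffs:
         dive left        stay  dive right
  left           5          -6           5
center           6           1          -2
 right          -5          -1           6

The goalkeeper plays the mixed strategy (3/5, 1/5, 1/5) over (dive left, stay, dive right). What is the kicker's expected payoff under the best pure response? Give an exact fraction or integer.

17/5

left: (5)·(3/5) + (-6)·(1/5) + (5)·(1/5) = 14/5.
center: (6)·(3/5) + (1)·(1/5) + (-2)·(1/5) = 17/5.
right: (-5)·(3/5) + (-1)·(1/5) + (6)·(1/5) = -2.
The best pure response is center with expected payoff 17/5.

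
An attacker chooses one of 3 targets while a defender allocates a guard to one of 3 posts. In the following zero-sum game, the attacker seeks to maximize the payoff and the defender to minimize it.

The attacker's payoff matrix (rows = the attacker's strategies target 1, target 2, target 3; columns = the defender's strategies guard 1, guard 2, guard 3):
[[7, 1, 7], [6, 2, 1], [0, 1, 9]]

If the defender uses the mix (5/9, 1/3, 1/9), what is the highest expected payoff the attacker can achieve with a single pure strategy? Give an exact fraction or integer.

5

target 1: (7)·(5/9) + (1)·(1/3) + (7)·(1/9) = 5.
target 2: (6)·(5/9) + (2)·(1/3) + (1)·(1/9) = 37/9.
target 3: (0)·(5/9) + (1)·(1/3) + (9)·(1/9) = 4/3.
The best pure response is target 1 with expected payoff 5.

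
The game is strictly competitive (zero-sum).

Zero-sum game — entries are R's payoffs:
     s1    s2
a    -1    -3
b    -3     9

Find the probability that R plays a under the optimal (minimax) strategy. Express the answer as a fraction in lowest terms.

Row minima are -3 and -3, so R's maximin is -3; column maxima are -1 and 9, so C's minimax is -1. These differ, so the equilibrium is in mixed strategies.
Let R play a with probability p. C is indifferent when −p − 3(1−p) = −3p + 9(1−p), giving p = 6/7.

6/7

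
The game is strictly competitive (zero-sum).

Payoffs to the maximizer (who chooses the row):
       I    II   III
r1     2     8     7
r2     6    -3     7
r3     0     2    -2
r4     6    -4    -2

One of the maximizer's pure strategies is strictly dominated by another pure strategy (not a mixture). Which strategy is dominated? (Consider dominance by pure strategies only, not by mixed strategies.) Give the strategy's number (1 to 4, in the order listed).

3

Compare r3 with r1: 2 > 0, 8 > 2, 7 > -2.
So r1 strictly dominates r3 for the maximizer; r3 is strictly dominated.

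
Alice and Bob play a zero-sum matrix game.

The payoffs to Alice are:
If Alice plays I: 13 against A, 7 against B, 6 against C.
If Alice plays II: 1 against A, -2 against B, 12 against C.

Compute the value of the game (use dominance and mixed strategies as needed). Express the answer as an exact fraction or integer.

32/5

Column A is strictly dominated by B for Bob (it gives Alice more in every row).
The remaining 2×2 game on (I, II) × (B, C) has no saddle point. Let Alice play I with probability p; indifference gives 7p − 2(1−p) = 6p + 12(1−p), so p = 14/15.
Similarly Bob's optimal q on B is 2/5, and the value is 7·(2/5) + (6)·(3/5) = 32/5.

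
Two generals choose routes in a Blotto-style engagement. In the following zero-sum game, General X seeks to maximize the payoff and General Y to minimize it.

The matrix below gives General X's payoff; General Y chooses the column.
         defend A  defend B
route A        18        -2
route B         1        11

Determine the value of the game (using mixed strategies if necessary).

Row minima are -2 and 1, so General X's maximin is 1; column maxima are 18 and 11, so General Y's minimax is 11. These differ, so the equilibrium is in mixed strategies.
Let General X play route A with probability p. General Y is indifferent when 18p + (1−p) = −2p + 11(1−p), giving p = 1/3.
Let General Y play defend A with probability q. General X is indifferent when 18q − 2(1−q) = q + 11(1−q), giving q = 13/30.
The value is 18·(13/30) + (-2)·(17/30) = 20/3.

20/3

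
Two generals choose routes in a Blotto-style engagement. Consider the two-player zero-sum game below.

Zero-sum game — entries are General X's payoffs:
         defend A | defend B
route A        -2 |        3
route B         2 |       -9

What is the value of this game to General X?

Row minima are -2 and -9, so General X's maximin is -2; column maxima are 2 and 3, so General Y's minimax is 2. These differ, so the equilibrium is in mixed strategies.
Let General X play route A with probability p. General Y is indifferent when −2p + 2(1−p) = 3p − 9(1−p), giving p = 11/16.
Let General Y play defend A with probability q. General X is indifferent when −2q + 3(1−q) = 2q − 9(1−q), giving q = 3/4.
The value is -2·(3/4) + (3)·(1/4) = -3/4.

-3/4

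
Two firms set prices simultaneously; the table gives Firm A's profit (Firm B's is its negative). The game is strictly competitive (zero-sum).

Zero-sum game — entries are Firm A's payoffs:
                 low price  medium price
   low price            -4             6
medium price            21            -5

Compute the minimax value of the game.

Row minima are -4 and -5, so Firm A's maximin is -4; column maxima are 21 and 6, so Firm B's minimax is 6. These differ, so the equilibrium is in mixed strategies.
Let Firm A play low price with probability p. Firm B is indifferent when −4p + 21(1−p) = 6p − 5(1−p), giving p = 13/18.
Let Firm B play low price with probability q. Firm A is indifferent when −4q + 6(1−q) = 21q − 5(1−q), giving q = 11/36.
The value is -4·(11/36) + (6)·(25/36) = 53/18.

53/18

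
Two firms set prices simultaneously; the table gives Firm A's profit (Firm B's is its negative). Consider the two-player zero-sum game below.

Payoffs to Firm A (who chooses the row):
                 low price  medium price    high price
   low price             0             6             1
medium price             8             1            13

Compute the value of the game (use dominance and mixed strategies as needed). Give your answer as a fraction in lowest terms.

48/13

Column high price is strictly dominated by low price for Firm B (it gives Firm A more in every row).
The remaining 2×2 game on (low price, medium price) × (low price, medium price) has no saddle point. Let Firm A play low price with probability p; indifference gives 8(1−p) = 6p + (1−p), so p = 7/13.
Similarly Firm B's optimal q on low price is 5/13, and the value is 0·(5/13) + (6)·(8/13) = 48/13.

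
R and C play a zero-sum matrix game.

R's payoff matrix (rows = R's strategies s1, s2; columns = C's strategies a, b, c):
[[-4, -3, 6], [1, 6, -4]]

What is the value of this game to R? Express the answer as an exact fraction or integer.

Column b is strictly dominated by a for C (it gives R more in every row).
The remaining 2×2 game on (s1, s2) × (a, c) has no saddle point. Let R play s1 with probability p; indifference gives −4p + (1−p) = 6p − 4(1−p), so p = 1/3.
Similarly C's optimal q on a is 2/3, and the value is -4·(2/3) + (6)·(1/3) = -2/3.

-2/3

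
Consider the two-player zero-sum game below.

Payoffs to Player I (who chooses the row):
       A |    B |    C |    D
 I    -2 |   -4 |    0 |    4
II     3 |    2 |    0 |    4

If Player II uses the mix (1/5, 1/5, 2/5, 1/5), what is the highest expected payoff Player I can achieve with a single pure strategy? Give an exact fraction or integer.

I: (-2)·(1/5) + (-4)·(1/5) + (0)·(2/5) + (4)·(1/5) = -2/5.
II: (3)·(1/5) + (2)·(1/5) + (0)·(2/5) + (4)·(1/5) = 9/5.
The best pure response is II with expected payoff 9/5.

9/5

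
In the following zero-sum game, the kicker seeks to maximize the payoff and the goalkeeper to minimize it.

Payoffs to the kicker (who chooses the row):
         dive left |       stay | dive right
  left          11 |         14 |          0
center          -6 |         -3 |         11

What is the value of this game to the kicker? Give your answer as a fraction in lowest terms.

121/28

Column stay is strictly dominated by dive left for the goalkeeper (it gives the kicker more in every row).
The remaining 2×2 game on (left, center) × (dive left, dive right) has no saddle point. Let the kicker play left with probability p; indifference gives 11p − 6(1−p) = 11(1−p), so p = 17/28.
Similarly the goalkeeper's optimal q on dive left is 11/28, and the value is 11·(11/28) + (0)·(17/28) = 121/28.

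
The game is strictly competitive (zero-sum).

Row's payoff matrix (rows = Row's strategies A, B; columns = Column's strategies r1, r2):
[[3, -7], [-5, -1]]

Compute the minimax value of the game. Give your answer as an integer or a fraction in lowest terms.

-19/7

Row minima are -7 and -5, so Row's maximin is -5; column maxima are 3 and -1, so Column's minimax is -1. These differ, so the equilibrium is in mixed strategies.
Let Row play A with probability p. Column is indifferent when 3p − 5(1−p) = −7p − (1−p), giving p = 2/7.
Let Column play r1 with probability q. Row is indifferent when 3q − 7(1−q) = −5q − (1−q), giving q = 3/7.
The value is 3·(3/7) + (-7)·(4/7) = -19/7.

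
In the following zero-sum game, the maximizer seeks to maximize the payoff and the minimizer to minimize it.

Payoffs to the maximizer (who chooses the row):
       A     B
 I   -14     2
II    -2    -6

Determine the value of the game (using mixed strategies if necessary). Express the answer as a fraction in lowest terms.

-22/5

Row minima are -14 and -6, so the maximizer's maximin is -6; column maxima are -2 and 2, so the minimizer's minimax is -2. These differ, so the equilibrium is in mixed strategies.
Let the maximizer play I with probability p. The minimizer is indifferent when −14p − 2(1−p) = 2p − 6(1−p), giving p = 1/5.
Let the minimizer play A with probability q. The maximizer is indifferent when −14q + 2(1−q) = −2q − 6(1−q), giving q = 2/5.
The value is -14·(2/5) + (2)·(3/5) = -22/5.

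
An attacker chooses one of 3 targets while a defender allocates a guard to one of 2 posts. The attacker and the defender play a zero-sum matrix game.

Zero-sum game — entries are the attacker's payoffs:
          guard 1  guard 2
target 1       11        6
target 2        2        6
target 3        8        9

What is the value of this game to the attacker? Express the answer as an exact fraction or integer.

17/2

Row target 2 is strictly dominated by row target 3, so the attacker never plays it.
The remaining 2×2 game on (target 1, target 3) × (guard 1, guard 2) has no saddle point. Let the attacker play target 1 with probability p; indifference gives 11p + 8(1−p) = 6p + 9(1−p), so p = 1/6.
Similarly the defender's optimal q on guard 1 is 1/2, and the value is 11·(1/2) + (6)·(1/2) = 17/2.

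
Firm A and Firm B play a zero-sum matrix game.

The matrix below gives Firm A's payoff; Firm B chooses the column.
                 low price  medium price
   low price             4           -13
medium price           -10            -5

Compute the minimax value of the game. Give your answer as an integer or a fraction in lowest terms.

Row minima are -13 and -10, so Firm A's maximin is -10; column maxima are 4 and -5, so Firm B's minimax is -5. These differ, so the equilibrium is in mixed strategies.
Let Firm A play low price with probability p. Firm B is indifferent when 4p − 10(1−p) = −13p − 5(1−p), giving p = 5/22.
Let Firm B play low price with probability q. Firm A is indifferent when 4q − 13(1−q) = −10q − 5(1−q), giving q = 4/11.
The value is 4·(4/11) + (-13)·(7/11) = -75/11.

-75/11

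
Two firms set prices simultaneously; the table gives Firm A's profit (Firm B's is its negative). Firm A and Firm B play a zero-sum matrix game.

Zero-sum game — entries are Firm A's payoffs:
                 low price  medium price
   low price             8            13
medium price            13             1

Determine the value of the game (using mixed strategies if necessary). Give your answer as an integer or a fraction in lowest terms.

Row minima are 8 and 1, so Firm A's maximin is 8; column maxima are 13 and 13, so Firm B's minimax is 13. These differ, so the equilibrium is in mixed strategies.
Let Firm A play low price with probability p. Firm B is indifferent when 8p + 13(1−p) = 13p + (1−p), giving p = 12/17.
Let Firm B play low price with probability q. Firm A is indifferent when 8q + 13(1−q) = 13q + (1−q), giving q = 12/17.
The value is 8·(12/17) + (13)·(5/17) = 161/17.

161/17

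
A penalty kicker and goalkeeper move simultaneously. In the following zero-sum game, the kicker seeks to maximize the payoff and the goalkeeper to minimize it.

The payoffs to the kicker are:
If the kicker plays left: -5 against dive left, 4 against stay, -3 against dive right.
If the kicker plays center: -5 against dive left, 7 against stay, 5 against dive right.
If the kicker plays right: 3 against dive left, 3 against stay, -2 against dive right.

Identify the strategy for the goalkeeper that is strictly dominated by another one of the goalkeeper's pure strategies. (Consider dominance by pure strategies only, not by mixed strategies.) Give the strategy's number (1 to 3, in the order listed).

The goalkeeper prefers columns that give the kicker less. Compare stay with dive right: -3 < 4, 5 < 7, -2 < 3.
So dive right strictly dominates stay for the goalkeeper; stay is strictly dominated.

2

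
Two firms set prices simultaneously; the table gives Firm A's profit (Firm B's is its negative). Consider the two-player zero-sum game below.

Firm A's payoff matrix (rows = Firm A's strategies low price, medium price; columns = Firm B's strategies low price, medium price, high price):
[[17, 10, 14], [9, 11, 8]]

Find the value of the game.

74/7

Column low price is strictly dominated by high price for Firm B (it gives Firm A more in every row).
The remaining 2×2 game on (low price, medium price) × (medium price, high price) has no saddle point. Let Firm A play low price with probability p; indifference gives 10p + 11(1−p) = 14p + 8(1−p), so p = 3/7.
Similarly Firm B's optimal q on medium price is 6/7, and the value is 10·(6/7) + (14)·(1/7) = 74/7.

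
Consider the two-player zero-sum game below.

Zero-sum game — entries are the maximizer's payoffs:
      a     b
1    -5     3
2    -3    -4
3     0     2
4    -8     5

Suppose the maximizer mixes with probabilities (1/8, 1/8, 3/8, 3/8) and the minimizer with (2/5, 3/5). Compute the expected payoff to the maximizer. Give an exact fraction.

-1/10

Against (2/5, 3/5), each row's expected payoff is 1: -1/5; 2: -18/5; 3: 6/5; 4: -1/5.
Taking the (1/8, 1/8, 3/8, 3/8)-weighted average: (1/8)·(-1/5) + (1/8)·(-18/5) + (3/8)·(6/5) + (3/8)·(-1/5) = -1/10.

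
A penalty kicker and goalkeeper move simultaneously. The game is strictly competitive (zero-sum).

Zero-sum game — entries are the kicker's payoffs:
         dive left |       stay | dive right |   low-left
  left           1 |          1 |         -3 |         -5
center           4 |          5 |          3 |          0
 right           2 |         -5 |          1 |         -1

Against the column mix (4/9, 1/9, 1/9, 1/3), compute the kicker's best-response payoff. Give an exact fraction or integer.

8/3

left: (1)·(4/9) + (1)·(1/9) + (-3)·(1/9) + (-5)·(1/3) = -13/9.
center: (4)·(4/9) + (5)·(1/9) + (3)·(1/9) + (0)·(1/3) = 8/3.
right: (2)·(4/9) + (-5)·(1/9) + (1)·(1/9) + (-1)·(1/3) = 1/9.
The best pure response is center with expected payoff 8/3.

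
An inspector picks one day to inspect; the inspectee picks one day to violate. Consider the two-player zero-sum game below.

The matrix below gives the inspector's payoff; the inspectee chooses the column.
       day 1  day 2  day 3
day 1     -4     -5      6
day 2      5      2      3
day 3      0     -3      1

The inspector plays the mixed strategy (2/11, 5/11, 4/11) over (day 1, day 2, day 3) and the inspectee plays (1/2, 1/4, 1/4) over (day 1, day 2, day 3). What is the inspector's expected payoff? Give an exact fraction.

Against (1/2, 1/4, 1/4), each row's expected payoff is day 1: -7/4; day 2: 15/4; day 3: -1/2.
Taking the (2/11, 5/11, 4/11)-weighted average: (2/11)·(-7/4) + (5/11)·(15/4) + (4/11)·(-1/2) = 53/44.

53/44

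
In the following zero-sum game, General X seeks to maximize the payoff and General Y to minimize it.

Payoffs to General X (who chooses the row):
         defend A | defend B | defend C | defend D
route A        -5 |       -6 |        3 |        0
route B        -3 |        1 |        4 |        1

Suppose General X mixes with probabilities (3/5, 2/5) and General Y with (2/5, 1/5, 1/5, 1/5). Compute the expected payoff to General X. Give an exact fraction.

-39/25

Against (2/5, 1/5, 1/5, 1/5), each row's expected payoff is route A: -13/5; route B: 0.
Taking the (3/5, 2/5)-weighted average: (3/5)·(-13/5) + (2/5)·(0) = -39/25.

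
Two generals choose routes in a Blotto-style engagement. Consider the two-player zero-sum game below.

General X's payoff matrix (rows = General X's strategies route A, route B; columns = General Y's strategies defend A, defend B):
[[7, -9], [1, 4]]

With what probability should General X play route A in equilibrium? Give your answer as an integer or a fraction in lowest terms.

3/19

Row minima are -9 and 1, so General X's maximin is 1; column maxima are 7 and 4, so General Y's minimax is 4. These differ, so the equilibrium is in mixed strategies.
Let General X play route A with probability p. General Y is indifferent when 7p + (1−p) = −9p + 4(1−p), giving p = 3/19.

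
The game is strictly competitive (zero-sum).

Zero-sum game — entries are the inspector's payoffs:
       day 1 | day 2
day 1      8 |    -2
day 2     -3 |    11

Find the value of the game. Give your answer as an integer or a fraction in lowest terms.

Row minima are -2 and -3, so the inspector's maximin is -2; column maxima are 8 and 11, so the inspectee's minimax is 8. These differ, so the equilibrium is in mixed strategies.
Let the inspector play day 1 with probability p. The inspectee is indifferent when 8p − 3(1−p) = −2p + 11(1−p), giving p = 7/12.
Let the inspectee play day 1 with probability q. The inspector is indifferent when 8q − 2(1−q) = −3q + 11(1−q), giving q = 13/24.
The value is 8·(13/24) + (-2)·(11/24) = 41/12.

41/12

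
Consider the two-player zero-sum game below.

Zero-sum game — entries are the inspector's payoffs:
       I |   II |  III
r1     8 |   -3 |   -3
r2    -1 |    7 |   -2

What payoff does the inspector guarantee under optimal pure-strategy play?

-2

Row minima: -3, -2 → the inspector's maximin is -2.
Column maxima: 8, 7, -2 → the inspectee's minimax is -2.
They coincide at (r2, III), so the value is -2.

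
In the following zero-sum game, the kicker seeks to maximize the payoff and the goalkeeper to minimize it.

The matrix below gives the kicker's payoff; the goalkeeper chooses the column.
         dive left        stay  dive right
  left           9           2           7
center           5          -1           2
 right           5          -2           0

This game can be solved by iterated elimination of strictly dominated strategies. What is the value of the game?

Row right is strictly dominated by row left (9>5, 2>-2, 7>0); eliminate right.
Row center is strictly dominated by row left (9>5, 2>-1, 7>2); eliminate center.
Column dive left is strictly dominated by stay for the goalkeeper (2<9); eliminate dive left.
Column dive right is strictly dominated by stay for the goalkeeper (2<7); eliminate dive right.
Only (left, stay) remains, with payoff 2.

2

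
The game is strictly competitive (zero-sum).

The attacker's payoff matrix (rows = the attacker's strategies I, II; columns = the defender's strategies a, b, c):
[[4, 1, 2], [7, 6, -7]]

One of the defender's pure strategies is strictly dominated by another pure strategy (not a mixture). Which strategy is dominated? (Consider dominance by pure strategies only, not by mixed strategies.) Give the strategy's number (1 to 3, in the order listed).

1

The defender prefers columns that give the attacker less. Compare a with b: 1 < 4, 6 < 7.
So b strictly dominates a for the defender; a is strictly dominated.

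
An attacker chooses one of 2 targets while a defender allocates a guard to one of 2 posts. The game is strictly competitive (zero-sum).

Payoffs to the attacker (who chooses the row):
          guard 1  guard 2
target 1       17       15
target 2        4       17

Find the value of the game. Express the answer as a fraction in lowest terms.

Row minima are 15 and 4, so the attacker's maximin is 15; column maxima are 17 and 17, so the defender's minimax is 17. These differ, so the equilibrium is in mixed strategies.
Let the attacker play target 1 with probability p. The defender is indifferent when 17p + 4(1−p) = 15p + 17(1−p), giving p = 13/15.
Let the defender play guard 1 with probability q. The attacker is indifferent when 17q + 15(1−q) = 4q + 17(1−q), giving q = 2/15.
The value is 17·(2/15) + (15)·(13/15) = 229/15.

229/15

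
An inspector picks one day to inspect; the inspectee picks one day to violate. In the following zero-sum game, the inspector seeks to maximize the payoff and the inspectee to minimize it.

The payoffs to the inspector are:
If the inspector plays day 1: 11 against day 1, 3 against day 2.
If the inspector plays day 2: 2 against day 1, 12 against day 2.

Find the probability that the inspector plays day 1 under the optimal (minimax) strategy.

5/9

Row minima are 3 and 2, so the inspector's maximin is 3; column maxima are 11 and 12, so the inspectee's minimax is 11. These differ, so the equilibrium is in mixed strategies.
Let the inspector play day 1 with probability p. The inspectee is indifferent when 11p + 2(1−p) = 3p + 12(1−p), giving p = 5/9.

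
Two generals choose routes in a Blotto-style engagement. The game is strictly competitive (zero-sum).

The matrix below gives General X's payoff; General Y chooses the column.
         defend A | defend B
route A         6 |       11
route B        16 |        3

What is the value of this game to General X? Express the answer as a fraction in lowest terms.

79/9

Row minima are 6 and 3, so General X's maximin is 6; column maxima are 16 and 11, so General Y's minimax is 11. These differ, so the equilibrium is in mixed strategies.
Let General X play route A with probability p. General Y is indifferent when 6p + 16(1−p) = 11p + 3(1−p), giving p = 13/18.
Let General Y play defend A with probability q. General X is indifferent when 6q + 11(1−q) = 16q + 3(1−q), giving q = 4/9.
The value is 6·(4/9) + (11)·(5/9) = 79/9.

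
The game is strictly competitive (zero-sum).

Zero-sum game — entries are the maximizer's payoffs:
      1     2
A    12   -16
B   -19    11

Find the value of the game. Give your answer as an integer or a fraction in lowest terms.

Row minima are -16 and -19, so the maximizer's maximin is -16; column maxima are 12 and 11, so the minimizer's minimax is 11. These differ, so the equilibrium is in mixed strategies.
Let the maximizer play A with probability p. The minimizer is indifferent when 12p − 19(1−p) = −16p + 11(1−p), giving p = 15/29.
Let the minimizer play 1 with probability q. The maximizer is indifferent when 12q − 16(1−q) = −19q + 11(1−q), giving q = 27/58.
The value is 12·(27/58) + (-16)·(31/58) = -86/29.

-86/29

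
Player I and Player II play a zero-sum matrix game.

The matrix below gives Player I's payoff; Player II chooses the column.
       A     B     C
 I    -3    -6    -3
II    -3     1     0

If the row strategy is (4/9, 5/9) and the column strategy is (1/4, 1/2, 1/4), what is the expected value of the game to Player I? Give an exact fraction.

-77/36

Against (1/4, 1/2, 1/4), each row's expected payoff is I: -9/2; II: -1/4.
Taking the (4/9, 5/9)-weighted average: (4/9)·(-9/2) + (5/9)·(-1/4) = -77/36.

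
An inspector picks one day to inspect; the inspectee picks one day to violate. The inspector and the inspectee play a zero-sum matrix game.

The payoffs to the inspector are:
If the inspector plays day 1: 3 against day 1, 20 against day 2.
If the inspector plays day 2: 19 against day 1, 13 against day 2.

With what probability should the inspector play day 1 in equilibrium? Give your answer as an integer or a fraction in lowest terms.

Row minima are 3 and 13, so the inspector's maximin is 13; column maxima are 19 and 20, so the inspectee's minimax is 19. These differ, so the equilibrium is in mixed strategies.
Let the inspector play day 1 with probability p. The inspectee is indifferent when 3p + 19(1−p) = 20p + 13(1−p), giving p = 6/23.

6/23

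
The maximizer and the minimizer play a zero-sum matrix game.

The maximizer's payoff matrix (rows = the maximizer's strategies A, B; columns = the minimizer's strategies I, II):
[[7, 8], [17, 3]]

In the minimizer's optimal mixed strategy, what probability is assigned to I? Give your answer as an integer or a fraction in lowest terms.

Row minima are 7 and 3, so the maximizer's maximin is 7; column maxima are 17 and 8, so the minimizer's minimax is 8. These differ, so the equilibrium is in mixed strategies.
Let the minimizer play I with probability q. The maximizer is indifferent when 7q + 8(1−q) = 17q + 3(1−q), giving q = 1/3.

1/3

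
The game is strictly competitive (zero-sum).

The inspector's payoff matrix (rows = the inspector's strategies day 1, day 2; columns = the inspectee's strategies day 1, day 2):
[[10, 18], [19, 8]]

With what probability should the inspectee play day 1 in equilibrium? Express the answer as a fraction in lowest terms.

Row minima are 10 and 8, so the inspector's maximin is 10; column maxima are 19 and 18, so the inspectee's minimax is 18. These differ, so the equilibrium is in mixed strategies.
Let the inspectee play day 1 with probability q. The inspector is indifferent when 10q + 18(1−q) = 19q + 8(1−q), giving q = 10/19.

10/19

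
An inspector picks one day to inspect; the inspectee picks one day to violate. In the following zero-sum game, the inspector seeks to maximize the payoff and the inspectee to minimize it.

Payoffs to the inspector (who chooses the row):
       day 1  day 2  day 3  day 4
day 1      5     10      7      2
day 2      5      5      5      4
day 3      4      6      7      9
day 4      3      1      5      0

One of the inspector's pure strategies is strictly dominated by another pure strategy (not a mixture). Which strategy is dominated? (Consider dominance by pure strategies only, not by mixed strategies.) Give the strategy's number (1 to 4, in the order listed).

Compare day 4 with day 1: 5 > 3, 10 > 1, 7 > 5, 2 > 0.
So day 1 strictly dominates day 4 for the inspector; day 4 is strictly dominated.

4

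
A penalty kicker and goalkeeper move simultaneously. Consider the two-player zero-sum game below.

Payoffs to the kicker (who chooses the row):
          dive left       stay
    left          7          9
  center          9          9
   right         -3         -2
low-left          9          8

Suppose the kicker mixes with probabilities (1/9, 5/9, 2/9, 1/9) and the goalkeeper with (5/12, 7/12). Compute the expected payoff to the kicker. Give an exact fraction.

227/36

Against (5/12, 7/12), each row's expected payoff is left: 49/6; center: 9; right: -29/12; low-left: 101/12.
Taking the (1/9, 5/9, 2/9, 1/9)-weighted average: (1/9)·(49/6) + (5/9)·(9) + (2/9)·(-29/12) + (1/9)·(101/12) = 227/36.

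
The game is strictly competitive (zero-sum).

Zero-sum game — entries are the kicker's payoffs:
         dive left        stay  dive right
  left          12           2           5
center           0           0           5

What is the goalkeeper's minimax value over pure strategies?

2

The worst case (largest entry) in each column is dive left: 12, stay: 2, dive right: 5.
The best (smallest) of these is 2.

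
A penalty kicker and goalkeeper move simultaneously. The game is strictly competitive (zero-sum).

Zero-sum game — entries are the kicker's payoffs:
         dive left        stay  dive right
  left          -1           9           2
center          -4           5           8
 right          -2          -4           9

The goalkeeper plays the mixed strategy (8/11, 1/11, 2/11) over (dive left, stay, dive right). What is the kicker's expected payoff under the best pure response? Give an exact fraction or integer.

left: (-1)·(8/11) + (9)·(1/11) + (2)·(2/11) = 5/11.
center: (-4)·(8/11) + (5)·(1/11) + (8)·(2/11) = -1.
right: (-2)·(8/11) + (-4)·(1/11) + (9)·(2/11) = -2/11.
The best pure response is left with expected payoff 5/11.

5/11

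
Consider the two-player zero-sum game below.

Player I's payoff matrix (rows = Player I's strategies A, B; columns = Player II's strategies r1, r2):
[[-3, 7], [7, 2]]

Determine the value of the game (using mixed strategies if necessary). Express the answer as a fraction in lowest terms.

11/3

Row minima are -3 and 2, so Player I's maximin is 2; column maxima are 7 and 7, so Player II's minimax is 7. These differ, so the equilibrium is in mixed strategies.
Let Player I play A with probability p. Player II is indifferent when −3p + 7(1−p) = 7p + 2(1−p), giving p = 1/3.
Let Player II play r1 with probability q. Player I is indifferent when −3q + 7(1−q) = 7q + 2(1−q), giving q = 1/3.
The value is -3·(1/3) + (7)·(2/3) = 11/3.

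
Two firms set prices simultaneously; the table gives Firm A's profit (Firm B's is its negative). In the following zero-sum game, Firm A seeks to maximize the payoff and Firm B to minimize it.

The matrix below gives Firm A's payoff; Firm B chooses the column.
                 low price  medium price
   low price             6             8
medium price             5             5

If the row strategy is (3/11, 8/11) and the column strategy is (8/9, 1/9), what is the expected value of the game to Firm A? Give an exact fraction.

16/3

Against (8/9, 1/9), each row's expected payoff is low price: 56/9; medium price: 5.
Taking the (3/11, 8/11)-weighted average: (3/11)·(56/9) + (8/11)·(5) = 16/3.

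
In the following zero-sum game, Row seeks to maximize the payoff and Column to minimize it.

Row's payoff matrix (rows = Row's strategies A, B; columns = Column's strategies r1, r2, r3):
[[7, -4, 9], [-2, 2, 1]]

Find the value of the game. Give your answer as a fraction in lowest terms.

2/5

Column r3 is strictly dominated by r1 for Column (it gives Row more in every row).
The remaining 2×2 game on (A, B) × (r1, r2) has no saddle point. Let Row play A with probability p; indifference gives 7p − 2(1−p) = −4p + 2(1−p), so p = 4/15.
Similarly Column's optimal q on r1 is 2/5, and the value is 7·(2/5) + (-4)·(3/5) = 2/5.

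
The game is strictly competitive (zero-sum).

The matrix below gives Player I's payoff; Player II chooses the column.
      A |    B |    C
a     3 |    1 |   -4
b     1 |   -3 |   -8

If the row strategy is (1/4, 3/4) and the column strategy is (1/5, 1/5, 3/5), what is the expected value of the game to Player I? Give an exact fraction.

Against (1/5, 1/5, 3/5), each row's expected payoff is a: -8/5; b: -26/5.
Taking the (1/4, 3/4)-weighted average: (1/4)·(-8/5) + (3/4)·(-26/5) = -43/10.

-43/10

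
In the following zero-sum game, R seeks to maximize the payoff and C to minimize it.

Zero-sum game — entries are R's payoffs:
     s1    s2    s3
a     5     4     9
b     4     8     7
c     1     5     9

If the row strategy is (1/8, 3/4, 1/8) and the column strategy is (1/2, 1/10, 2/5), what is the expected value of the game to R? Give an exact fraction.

Against (1/2, 1/10, 2/5), each row's expected payoff is a: 13/2; b: 28/5; c: 23/5.
Taking the (1/8, 3/4, 1/8)-weighted average: (1/8)·(13/2) + (3/4)·(28/5) + (1/8)·(23/5) = 447/80.

447/80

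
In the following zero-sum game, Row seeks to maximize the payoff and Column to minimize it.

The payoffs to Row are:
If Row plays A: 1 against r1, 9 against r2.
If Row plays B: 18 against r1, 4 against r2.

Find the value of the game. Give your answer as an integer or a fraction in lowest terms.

79/11

Row minima are 1 and 4, so Row's maximin is 4; column maxima are 18 and 9, so Column's minimax is 9. These differ, so the equilibrium is in mixed strategies.
Let Row play A with probability p. Column is indifferent when p + 18(1−p) = 9p + 4(1−p), giving p = 7/11.
Let Column play r1 with probability q. Row is indifferent when q + 9(1−q) = 18q + 4(1−q), giving q = 5/22.
The value is 1·(5/22) + (9)·(17/22) = 79/11.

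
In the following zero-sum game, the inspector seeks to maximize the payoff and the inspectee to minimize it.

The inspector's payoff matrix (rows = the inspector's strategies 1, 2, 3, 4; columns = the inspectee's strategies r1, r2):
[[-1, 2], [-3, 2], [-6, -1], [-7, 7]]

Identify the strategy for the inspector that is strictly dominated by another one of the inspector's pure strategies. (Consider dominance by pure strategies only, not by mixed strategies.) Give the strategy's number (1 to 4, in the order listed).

3

Compare 3 with 1: -1 > -6, 2 > -1.
So 1 strictly dominates 3 for the inspector; 3 is strictly dominated.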